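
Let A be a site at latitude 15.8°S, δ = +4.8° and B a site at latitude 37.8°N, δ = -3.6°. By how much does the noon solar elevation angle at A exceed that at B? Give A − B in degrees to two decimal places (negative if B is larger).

A: 90° − |-15.8 − (4.8)| = 69.40°.
B: 90° − |37.8 − (-3.6)| = 48.60°.
A − B = 69.40 − 48.60 = 20.80°.

+20.80°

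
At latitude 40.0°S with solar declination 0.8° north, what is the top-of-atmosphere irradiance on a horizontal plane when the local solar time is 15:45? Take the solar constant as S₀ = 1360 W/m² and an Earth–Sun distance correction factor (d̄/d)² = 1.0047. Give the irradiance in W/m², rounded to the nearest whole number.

569 W/m²

Hour angle H = 15° × (15.75 − 12) = 56.25°.
With φ = -40.0°, δ = 0.8°, H = 56.25°: sin φ sin δ = -0.0090, cos φ cos δ cos H = 0.4256, so cos θ_z = 0.4166.
Top-of-atmosphere irradiance = S₀ (d̄/d)² cos θ_z = 1360 × 1.0047 × 0.4166 = 569.24 W/m².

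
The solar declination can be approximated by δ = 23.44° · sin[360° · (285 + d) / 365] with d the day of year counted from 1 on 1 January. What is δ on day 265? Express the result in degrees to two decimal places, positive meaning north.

360 × (285 + 265) / 365 = 542.466°; sin(542.466°) = -0.0430.
δ = 23.44 × -0.0430 = -1.008° ≈ -1.01°.

-1.01°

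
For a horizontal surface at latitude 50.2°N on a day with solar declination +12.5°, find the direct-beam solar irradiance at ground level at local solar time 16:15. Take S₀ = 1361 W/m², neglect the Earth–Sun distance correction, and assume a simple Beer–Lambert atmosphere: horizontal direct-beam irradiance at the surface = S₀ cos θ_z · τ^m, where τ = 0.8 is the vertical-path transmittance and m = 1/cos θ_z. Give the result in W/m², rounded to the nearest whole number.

364 W/m²

Hour angle H = 15° × (16.25 − 12) = 63.75°.
cos θ_z = sin(50.2°) sin(12.5°) + cos(50.2°) cos(12.5°) cos(63.75°) = 0.1663 + 0.2764 = 0.4427.
Air mass m = 1/cos θ_z = 1/0.4427 = 2.259; τ^m = 0.8^2.259 = 0.6041.
Surface direct beam = 1361 × 0.4427 × 0.6041 = 363.98 W/m².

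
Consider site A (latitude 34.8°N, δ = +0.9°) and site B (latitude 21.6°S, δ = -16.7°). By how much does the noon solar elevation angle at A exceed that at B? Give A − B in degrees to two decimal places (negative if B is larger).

-29.00°

A: 90° − |34.8 − (0.9)| = 56.10°.
B: 90° − |-21.6 − (-16.7)| = 85.10°.
A − B = 56.10 − 85.10 = -29.00°.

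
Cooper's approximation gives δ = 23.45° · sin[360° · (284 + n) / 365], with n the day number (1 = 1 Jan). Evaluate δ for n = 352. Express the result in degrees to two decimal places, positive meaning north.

-23.42°

360 × (284 + 352) / 365 = 627.288°; sin(627.288°) = -0.9989.
δ = 23.45 × -0.9989 = -23.424° ≈ -23.42°.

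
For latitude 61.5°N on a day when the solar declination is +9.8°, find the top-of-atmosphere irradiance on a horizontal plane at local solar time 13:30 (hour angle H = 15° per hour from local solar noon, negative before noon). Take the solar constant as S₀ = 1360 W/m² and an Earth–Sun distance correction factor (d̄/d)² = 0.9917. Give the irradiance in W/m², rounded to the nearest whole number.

788 W/m²

Hour angle H = 15° × (13.5 − 12) = 22.50°.
cos θ_z = sin(61.5°) sin(9.8°) + cos(61.5°) cos(9.8°) cos(22.50°) = 0.1496 + 0.4344 = 0.5840.
Top-of-atmosphere irradiance = S₀ (d̄/d)² cos θ_z = 1360 × 0.9917 × 0.5840 = 787.65 W/m².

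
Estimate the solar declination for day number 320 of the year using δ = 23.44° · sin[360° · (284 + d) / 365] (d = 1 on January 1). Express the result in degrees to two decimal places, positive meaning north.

360 × (284 + 320) / 365 = 595.726°; sin(595.726°) = -0.8264.
δ = 23.44 × -0.8264 = -19.371° ≈ -19.37°.

-19.37°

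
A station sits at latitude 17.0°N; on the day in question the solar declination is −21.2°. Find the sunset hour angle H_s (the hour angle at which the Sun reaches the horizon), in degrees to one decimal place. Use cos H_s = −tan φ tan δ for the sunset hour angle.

83.2°

The sunset hour angle satisfies cos H_s = −tan φ tan δ = 0.1186, giving H_s = 83.19°.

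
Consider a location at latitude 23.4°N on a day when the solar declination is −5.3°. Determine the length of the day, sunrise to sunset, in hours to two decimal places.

11.69 hours

cos H_s = −tan(23.4°) · tan(-5.3°) = 0.0401, so H_s = arccos(0.0401) = 87.70°.
Day length = 2 H_s / 15° h⁻¹ = 175.40° / 15 = 11.693 h.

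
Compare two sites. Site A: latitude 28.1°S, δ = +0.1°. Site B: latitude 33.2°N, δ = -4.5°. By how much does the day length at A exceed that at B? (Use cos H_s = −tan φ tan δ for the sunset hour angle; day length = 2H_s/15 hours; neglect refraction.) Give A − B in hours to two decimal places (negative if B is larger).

+0.39 h

A: H_s = arccos(−tan -28.1° · tan 0.1°) = 89.95°, so 2H_s/15 = 11.9933 h.
B: H_s = arccos(−tan 33.2° · tan -4.5°) = 87.05°, so 2H_s/15 = 11.6067 h.
A − B = 11.9933 − 11.6067 = 0.3866 h.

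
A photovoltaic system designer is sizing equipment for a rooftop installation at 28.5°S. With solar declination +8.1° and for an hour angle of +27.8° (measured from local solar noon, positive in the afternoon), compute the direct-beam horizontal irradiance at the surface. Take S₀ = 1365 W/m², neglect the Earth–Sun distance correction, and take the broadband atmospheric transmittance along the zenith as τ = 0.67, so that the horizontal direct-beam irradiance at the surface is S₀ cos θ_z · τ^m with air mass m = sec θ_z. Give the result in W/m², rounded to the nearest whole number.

542 W/m²

cos θ_z = sin φ sin δ + cos φ cos δ cos H = (-0.4772)(0.1409) + (0.8788)(0.9900)(0.8846) = 0.7024.
Air mass m = 1/cos θ_z = 1/0.7024 = 1.424; τ^m = 0.67^1.424 = 0.5654.
Surface direct beam = 1365 × 0.7024 × 0.5654 = 542.09 W/m².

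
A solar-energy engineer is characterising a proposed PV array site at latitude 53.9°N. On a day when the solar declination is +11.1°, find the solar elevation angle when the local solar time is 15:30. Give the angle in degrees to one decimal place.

Hour angle H = 15° × (15.5 − 12) = 52.50°.
cos θ_z = sin φ sin δ + cos φ cos δ cos H = (0.8080)(0.1925) + (0.5892)(0.9813)(0.6088) = 0.5075.
θ_z = arccos(0.5075) = 59.50°, so the elevation is 90° − 59.50° = 30.50°.

30.5°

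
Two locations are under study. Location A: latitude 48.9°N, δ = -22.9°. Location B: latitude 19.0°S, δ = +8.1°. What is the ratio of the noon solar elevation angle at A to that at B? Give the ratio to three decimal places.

A: 90° − |48.9 − (-22.9)| = 18.20°.
B: 90° − |-19.0 − (8.1)| = 62.90°.
Ratio A/B = 18.2000 / 62.9000 = 0.2893.

0.289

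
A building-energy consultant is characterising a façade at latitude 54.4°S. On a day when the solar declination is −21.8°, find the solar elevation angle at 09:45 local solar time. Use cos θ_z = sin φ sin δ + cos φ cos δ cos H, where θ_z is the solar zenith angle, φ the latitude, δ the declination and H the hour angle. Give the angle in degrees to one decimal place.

48.7°

Hour angle H = 15° × (9.75 − 12) = -33.75°.
With φ = -54.4°, δ = -21.8°, H = -33.75°: sin φ sin δ = 0.3020, cos φ cos δ cos H = 0.4494, so cos θ_z = 0.7514.
θ_z = arccos(0.7514) = 41.29°, so the elevation is 90° − 41.29° = 48.71°.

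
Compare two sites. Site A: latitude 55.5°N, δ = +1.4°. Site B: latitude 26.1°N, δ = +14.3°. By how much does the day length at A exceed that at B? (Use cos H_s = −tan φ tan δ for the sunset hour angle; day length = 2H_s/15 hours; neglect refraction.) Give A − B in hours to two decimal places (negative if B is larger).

-0.68 h

A: H_s = arccos(−tan 55.5° · tan 1.4°) = 92.04°, so 2H_s/15 = 12.2720 h.
B: H_s = arccos(−tan 26.1° · tan 14.3°) = 97.17°, so 2H_s/15 = 12.9560 h.
A − B = 12.2720 − 12.9560 = -0.6840 h.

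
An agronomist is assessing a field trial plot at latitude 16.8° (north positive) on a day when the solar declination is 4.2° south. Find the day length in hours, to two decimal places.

11.83 hours

−tan φ tan δ = −(0.3019)(-0.0734) = 0.0222; H_s = arccos(0.0222) = 88.73°.
Day length = 2 H_s / 15° h⁻¹ = 177.46° / 15 = 11.831 h.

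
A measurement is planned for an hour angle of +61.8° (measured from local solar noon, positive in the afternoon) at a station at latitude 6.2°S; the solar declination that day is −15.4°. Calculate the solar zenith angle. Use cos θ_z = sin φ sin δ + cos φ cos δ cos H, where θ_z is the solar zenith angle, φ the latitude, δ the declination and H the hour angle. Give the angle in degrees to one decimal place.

With φ = -6.2°, δ = -15.4°, H = 61.80°: sin φ sin δ = 0.0287, cos φ cos δ cos H = 0.4529, so cos θ_z = 0.4816.
θ_z = arccos(0.4816) = 61.21°.

61.2°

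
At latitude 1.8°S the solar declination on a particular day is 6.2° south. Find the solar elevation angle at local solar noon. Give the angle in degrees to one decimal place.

At local solar noon the hour angle is zero, so the elevation is 90° − |φ − δ| = 90° − |-1.8° − (-6.2°)| = 90° − 4.4° = 85.6°.

85.6°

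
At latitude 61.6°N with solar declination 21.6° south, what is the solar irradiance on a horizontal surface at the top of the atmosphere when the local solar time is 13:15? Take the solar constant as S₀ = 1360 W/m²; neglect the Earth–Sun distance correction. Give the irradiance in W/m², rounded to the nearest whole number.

Hour angle H = 15° × (13.25 − 12) = 18.75°.
cos θ_z = sin φ sin δ + cos φ cos δ cos H = (0.8796)(-0.3681) + (0.4756)(0.9298)(0.9469) = 0.0950.
Top-of-atmosphere irradiance = S₀ cos θ_z = 1360 × 0.0950 = 129.20 W/m².

129 W/m²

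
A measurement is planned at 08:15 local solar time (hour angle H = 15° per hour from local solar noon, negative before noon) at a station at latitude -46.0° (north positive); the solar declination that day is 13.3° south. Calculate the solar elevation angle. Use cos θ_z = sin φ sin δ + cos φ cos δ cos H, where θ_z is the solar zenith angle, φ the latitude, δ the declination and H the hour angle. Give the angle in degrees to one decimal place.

32.8°

Hour angle H = 15° × (8.25 − 12) = -56.25°.
cos θ_z = sin φ sin δ + cos φ cos δ cos H = (-0.7193)(-0.2300) + (0.6947)(0.9732)(0.5556) = 0.5411.
θ_z = arccos(0.5411) = 57.24°, so the elevation is 90° − 57.24° = 32.76°.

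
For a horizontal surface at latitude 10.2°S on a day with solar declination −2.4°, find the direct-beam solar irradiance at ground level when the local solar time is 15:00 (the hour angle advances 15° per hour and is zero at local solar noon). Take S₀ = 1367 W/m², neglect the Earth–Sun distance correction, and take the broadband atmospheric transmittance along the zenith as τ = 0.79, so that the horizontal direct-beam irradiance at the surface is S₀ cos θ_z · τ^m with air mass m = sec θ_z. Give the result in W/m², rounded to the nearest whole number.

Hour angle H = 15° × (15 − 12) = 45.00°.
With φ = -10.2°, δ = -2.4°, H = 45.00°: sin φ sin δ = 0.0074, cos φ cos δ cos H = 0.6953, so cos θ_z = 0.7027.
Air mass m = 1/cos θ_z = 1/0.7027 = 1.423; τ^m = 0.79^1.423 = 0.7150.
Surface direct beam = 1367 × 0.7027 × 0.7150 = 686.82 W/m².

687 W/m²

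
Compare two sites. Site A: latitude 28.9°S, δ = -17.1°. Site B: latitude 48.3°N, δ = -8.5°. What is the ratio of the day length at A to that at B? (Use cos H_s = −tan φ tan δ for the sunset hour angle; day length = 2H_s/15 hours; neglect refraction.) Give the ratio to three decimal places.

A: H_s = arccos(−tan -28.9° · tan -17.1°) = 99.78°, so 2H_s/15 = 13.3040 h.
B: H_s = arccos(−tan 48.3° · tan -8.5°) = 80.34°, so 2H_s/15 = 10.7120 h.
Ratio A/B = 13.3040 / 10.7120 = 1.2420.

1.242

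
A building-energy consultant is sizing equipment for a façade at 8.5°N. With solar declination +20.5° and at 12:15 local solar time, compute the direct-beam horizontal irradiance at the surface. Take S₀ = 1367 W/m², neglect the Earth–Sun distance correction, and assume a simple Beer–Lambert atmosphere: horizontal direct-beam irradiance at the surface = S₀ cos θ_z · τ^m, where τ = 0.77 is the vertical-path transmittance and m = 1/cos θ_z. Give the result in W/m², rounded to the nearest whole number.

Hour angle H = 15° × (12.25 − 12) = 3.75°.
cos θ_z = sin φ sin δ + cos φ cos δ cos H = (0.1478)(0.3502) + (0.9890)(0.9367)(0.9979) = 0.9762.
Air mass m = 1/cos θ_z = 1/0.9762 = 1.024; τ^m = 0.77^1.024 = 0.7652.
Surface direct beam = 1367 × 0.9762 × 0.7652 = 1021.13 W/m².

1021 W/m²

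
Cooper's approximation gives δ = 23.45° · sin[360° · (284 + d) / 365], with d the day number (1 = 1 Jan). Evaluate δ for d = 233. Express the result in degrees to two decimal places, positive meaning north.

+11.75°

360 × (284 + 233) / 365 = 509.918°; sin(509.918°) = 0.5012.
δ = 23.45 × 0.5012 = 11.753° ≈ +11.75°.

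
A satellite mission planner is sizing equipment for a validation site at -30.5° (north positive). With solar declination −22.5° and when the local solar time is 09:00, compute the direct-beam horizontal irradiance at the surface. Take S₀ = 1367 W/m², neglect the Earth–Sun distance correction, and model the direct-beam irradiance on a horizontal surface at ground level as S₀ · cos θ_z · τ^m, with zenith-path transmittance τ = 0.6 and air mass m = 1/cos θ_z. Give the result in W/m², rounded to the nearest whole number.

Hour angle H = 15° × (9 − 12) = -45.00°.
cos θ_z = sin(-30.5°) sin(-22.5°) + cos(-30.5°) cos(-22.5°) cos(-45.00°) = 0.1942 + 0.5629 = 0.7571.
Air mass m = 1/cos θ_z = 1/0.7571 = 1.321; τ^m = 0.6^1.321 = 0.5093.
Surface direct beam = 1367 × 0.7571 × 0.5093 = 527.10 W/m².

527 W/m²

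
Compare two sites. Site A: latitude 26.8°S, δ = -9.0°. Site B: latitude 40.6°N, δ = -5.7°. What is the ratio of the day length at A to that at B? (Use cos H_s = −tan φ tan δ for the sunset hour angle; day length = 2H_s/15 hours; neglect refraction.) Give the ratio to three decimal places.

1.112

A: H_s = arccos(−tan -26.8° · tan -9.0°) = 94.59°, so 2H_s/15 = 12.6120 h.
B: H_s = arccos(−tan 40.6° · tan -5.7°) = 85.09°, so 2H_s/15 = 11.3453 h.
Ratio A/B = 12.6120 / 11.3453 = 1.1116.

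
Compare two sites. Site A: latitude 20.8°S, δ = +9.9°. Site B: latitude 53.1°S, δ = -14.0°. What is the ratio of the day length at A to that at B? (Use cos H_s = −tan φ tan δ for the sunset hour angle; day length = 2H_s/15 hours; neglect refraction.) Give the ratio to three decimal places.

A: H_s = arccos(−tan -20.8° · tan 9.9°) = 86.20°, so 2H_s/15 = 11.4933 h.
B: H_s = arccos(−tan -53.1° · tan -14.0°) = 109.39°, so 2H_s/15 = 14.5853 h.
Ratio A/B = 11.4933 / 14.5853 = 0.7880.

0.788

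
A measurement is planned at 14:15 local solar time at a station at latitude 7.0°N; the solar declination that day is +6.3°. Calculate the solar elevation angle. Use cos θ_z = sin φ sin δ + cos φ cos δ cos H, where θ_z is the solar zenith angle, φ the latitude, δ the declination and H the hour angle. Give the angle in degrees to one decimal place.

56.5°

Hour angle H = 15° × (14.25 − 12) = 33.75°.
With φ = 7.0°, δ = 6.3°, H = 33.75°: sin φ sin δ = 0.0134, cos φ cos δ cos H = 0.8203, so cos θ_z = 0.8337.
θ_z = arccos(0.8337) = 33.52°, so the elevation is 90° − 33.52° = 56.48°.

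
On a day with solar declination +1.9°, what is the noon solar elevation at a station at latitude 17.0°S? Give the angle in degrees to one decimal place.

71.1°

At local solar noon the hour angle is zero, so the elevation is 90° − |φ − δ| = 90° − |-17.0° − (1.9°)| = 90° − 18.9° = 71.1°.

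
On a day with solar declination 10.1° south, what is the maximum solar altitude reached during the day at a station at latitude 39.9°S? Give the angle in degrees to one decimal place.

60.2°

At local solar noon the hour angle is zero, so the elevation is 90° − |φ − δ| = 90° − |-39.9° − (-10.1°)| = 90° − 29.8° = 60.2°.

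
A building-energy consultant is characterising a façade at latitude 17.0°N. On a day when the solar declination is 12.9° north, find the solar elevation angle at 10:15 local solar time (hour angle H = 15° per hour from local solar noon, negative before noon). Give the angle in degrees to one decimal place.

64.3°

Hour angle H = 15° × (10.25 − 12) = -26.25°.
cos θ_z = sin(17.0°) sin(12.9°) + cos(17.0°) cos(12.9°) cos(-26.25°) = 0.0653 + 0.8360 = 0.9013.
θ_z = arccos(0.9013) = 25.67°, so the elevation is 90° − 25.67° = 64.33°.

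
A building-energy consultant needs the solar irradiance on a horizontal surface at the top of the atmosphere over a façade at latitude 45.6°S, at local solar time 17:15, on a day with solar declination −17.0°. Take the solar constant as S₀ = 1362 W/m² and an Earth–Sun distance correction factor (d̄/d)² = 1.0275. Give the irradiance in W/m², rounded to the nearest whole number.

Hour angle H = 15° × (17.25 − 12) = 78.75°.
With φ = -45.6°, δ = -17.0°, H = 78.75°: sin φ sin δ = 0.2089, cos φ cos δ cos H = 0.1305, so cos θ_z = 0.3394.
Top-of-atmosphere irradiance = S₀ (d̄/d)² cos θ_z = 1362 × 1.0275 × 0.3394 = 474.98 W/m².

475 W/m²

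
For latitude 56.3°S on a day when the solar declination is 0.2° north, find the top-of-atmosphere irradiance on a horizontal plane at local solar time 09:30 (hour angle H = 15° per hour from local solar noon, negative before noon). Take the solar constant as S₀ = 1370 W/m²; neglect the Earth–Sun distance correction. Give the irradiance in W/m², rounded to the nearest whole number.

Hour angle H = 15° × (9.5 − 12) = -37.50°.
cos θ_z = sin(-56.3°) sin(0.2°) + cos(-56.3°) cos(0.2°) cos(-37.50°) = -0.0029 + 0.4402 = 0.4373.
Top-of-atmosphere irradiance = S₀ cos θ_z = 1370 × 0.4373 = 599.10 W/m².

599 W/m²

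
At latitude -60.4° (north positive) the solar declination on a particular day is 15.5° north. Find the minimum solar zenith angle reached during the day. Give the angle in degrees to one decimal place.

75.9°

At local solar noon the hour angle is zero, so the zenith angle is |φ − δ| = |-60.4° − (15.5°)| = 75.9°.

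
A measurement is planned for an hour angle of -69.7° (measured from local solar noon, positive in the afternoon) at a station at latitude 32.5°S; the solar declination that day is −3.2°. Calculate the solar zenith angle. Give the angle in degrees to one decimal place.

71.2°

cos θ_z = sin(-32.5°) sin(-3.2°) + cos(-32.5°) cos(-3.2°) cos(-69.70°) = 0.0300 + 0.2921 = 0.3221.
θ_z = arccos(0.3221) = 71.21°.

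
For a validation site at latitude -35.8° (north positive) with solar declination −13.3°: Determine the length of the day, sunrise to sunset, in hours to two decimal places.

13.31 hours

The sunset hour angle satisfies cos H_s = −tan φ tan δ = -0.1705, giving H_s = 99.82°.
Day length = 2 H_s / 15° h⁻¹ = 199.64° / 15 = 13.309 h.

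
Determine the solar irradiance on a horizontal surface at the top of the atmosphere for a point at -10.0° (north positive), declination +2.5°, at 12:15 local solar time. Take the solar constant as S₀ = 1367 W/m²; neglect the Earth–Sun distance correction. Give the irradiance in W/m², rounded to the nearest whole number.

Hour angle H = 15° × (12.25 − 12) = 3.75°.
With φ = -10.0°, δ = 2.5°, H = 3.75°: sin φ sin δ = -0.0076, cos φ cos δ cos H = 0.9818, so cos θ_z = 0.9742.
Top-of-atmosphere irradiance = S₀ cos θ_z = 1367 × 0.9742 = 1331.73 W/m².

1332 W/m²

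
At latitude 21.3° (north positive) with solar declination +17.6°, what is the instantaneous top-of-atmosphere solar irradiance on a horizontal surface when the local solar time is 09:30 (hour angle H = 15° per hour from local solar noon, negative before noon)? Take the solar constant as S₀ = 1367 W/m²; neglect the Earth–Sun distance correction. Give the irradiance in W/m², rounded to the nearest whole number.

Hour angle H = 15° × (9.5 − 12) = -37.50°.
With φ = 21.3°, δ = 17.6°, H = -37.50°: sin φ sin δ = 0.1098, cos φ cos δ cos H = 0.7046, so cos θ_z = 0.8144.
Top-of-atmosphere irradiance = S₀ cos θ_z = 1367 × 0.8144 = 1113.28 W/m².

1113 W/m²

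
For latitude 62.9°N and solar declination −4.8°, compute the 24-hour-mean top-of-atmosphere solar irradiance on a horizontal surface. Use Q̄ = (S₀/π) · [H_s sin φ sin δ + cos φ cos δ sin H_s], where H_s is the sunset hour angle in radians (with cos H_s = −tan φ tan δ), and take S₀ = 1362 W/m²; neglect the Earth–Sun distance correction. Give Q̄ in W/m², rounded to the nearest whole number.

The sunset hour angle satisfies cos H_s = −tan φ tan δ = 0.1641, giving H_s = 80.56°. In radians, H_s = 1.4060.
H_s sin φ sin δ = 1.4060 × 0.8902 × -0.0837 = -0.1048.
cos φ cos δ sin H_s = 0.4555 × 0.9965 × 0.9865 = 0.4478.
Q̄ = (1362/π) × (-0.1048 + 0.4478) = 433.54 × 0.3430 = 148.70 W/m².

149 W/m²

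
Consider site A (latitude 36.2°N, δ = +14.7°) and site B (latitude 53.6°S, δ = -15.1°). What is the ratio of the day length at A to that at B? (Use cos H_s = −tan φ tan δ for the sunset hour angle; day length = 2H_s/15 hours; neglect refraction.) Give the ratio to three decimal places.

A: H_s = arccos(−tan 36.2° · tan 14.7°) = 101.07°, so 2H_s/15 = 13.4760 h.
B: H_s = arccos(−tan -53.6° · tan -15.1°) = 111.47°, so 2H_s/15 = 14.8627 h.
Ratio A/B = 13.4760 / 14.8627 = 0.9067.

0.907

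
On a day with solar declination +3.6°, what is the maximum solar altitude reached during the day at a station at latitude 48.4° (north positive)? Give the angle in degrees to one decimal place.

45.2°

At local solar noon the hour angle is zero, so the elevation is 90° − |φ − δ| = 90° − |48.4° − (3.6°)| = 90° − 44.8° = 45.2°.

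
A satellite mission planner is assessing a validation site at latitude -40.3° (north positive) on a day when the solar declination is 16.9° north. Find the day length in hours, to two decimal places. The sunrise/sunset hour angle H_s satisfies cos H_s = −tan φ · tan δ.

10.01 hours

cos H_s = −tan(-40.3°) · tan(16.9°) = 0.2577, so H_s = arccos(0.2577) = 75.07°.
Day length = 2 H_s / 15° h⁻¹ = 150.14° / 15 = 10.009 h.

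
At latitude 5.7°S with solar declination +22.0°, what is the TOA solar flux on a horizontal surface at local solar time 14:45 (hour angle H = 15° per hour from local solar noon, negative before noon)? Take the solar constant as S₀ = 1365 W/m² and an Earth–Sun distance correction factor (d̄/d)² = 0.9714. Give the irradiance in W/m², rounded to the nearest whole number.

870 W/m²

Hour angle H = 15° × (14.75 − 12) = 41.25°.
cos θ_z = sin(-5.7°) sin(22.0°) + cos(-5.7°) cos(22.0°) cos(41.25°) = -0.0372 + 0.6936 = 0.6564.
Top-of-atmosphere irradiance = S₀ (d̄/d)² cos θ_z = 1365 × 0.9714 × 0.6564 = 870.36 W/m².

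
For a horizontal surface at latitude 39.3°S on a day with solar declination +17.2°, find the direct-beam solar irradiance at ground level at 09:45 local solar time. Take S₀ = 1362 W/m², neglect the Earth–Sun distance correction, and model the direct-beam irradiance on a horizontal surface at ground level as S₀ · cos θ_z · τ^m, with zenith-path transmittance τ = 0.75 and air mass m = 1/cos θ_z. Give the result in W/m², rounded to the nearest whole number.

297 W/m²

Hour angle H = 15° × (9.75 − 12) = -33.75°.
cos θ_z = sin(-39.3°) sin(17.2°) + cos(-39.3°) cos(17.2°) cos(-33.75°) = -0.1873 + 0.6146 = 0.4273.
Air mass m = 1/cos θ_z = 1/0.4273 = 2.340; τ^m = 0.75^2.340 = 0.5101.
Surface direct beam = 1362 × 0.4273 × 0.5101 = 296.87 W/m².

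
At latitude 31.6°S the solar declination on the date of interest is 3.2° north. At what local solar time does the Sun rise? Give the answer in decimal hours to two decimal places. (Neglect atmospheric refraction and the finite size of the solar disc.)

6.13 h

−tan φ tan δ = −(-0.6152)(0.0559) = 0.0344; H_s = arccos(0.0344) = 88.03°.
Sunrise is at 12 − H_s/15 = 12 − 5.869 = 6.131 h local solar time.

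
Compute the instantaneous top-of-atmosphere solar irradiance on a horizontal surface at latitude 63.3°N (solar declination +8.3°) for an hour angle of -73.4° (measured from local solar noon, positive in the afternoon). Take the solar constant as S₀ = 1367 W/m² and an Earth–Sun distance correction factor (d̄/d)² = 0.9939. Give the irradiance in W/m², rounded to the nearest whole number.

348 W/m²

cos θ_z = sin(63.3°) sin(8.3°) + cos(63.3°) cos(8.3°) cos(-73.40°) = 0.1290 + 0.1270 = 0.2560.
Top-of-atmosphere irradiance = S₀ (d̄/d)² cos θ_z = 1367 × 0.9939 × 0.2560 = 347.82 W/m².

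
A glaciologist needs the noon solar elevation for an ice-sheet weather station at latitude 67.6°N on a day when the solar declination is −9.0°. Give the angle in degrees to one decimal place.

At local solar noon the hour angle is zero, so the elevation is 90° − |φ − δ| = 90° − |67.6° − (-9.0°)| = 90° − 76.6° = 13.4°.

13.4°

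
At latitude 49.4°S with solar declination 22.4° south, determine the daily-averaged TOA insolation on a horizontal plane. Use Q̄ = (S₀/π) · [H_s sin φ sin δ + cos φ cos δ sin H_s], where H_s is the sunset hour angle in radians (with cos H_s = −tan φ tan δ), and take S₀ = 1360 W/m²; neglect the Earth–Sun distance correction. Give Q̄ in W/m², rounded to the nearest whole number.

488 W/m²

cos H_s = −tan(-49.4°) · tan(-22.4°) = -0.4809, so H_s = arccos(-0.4809) = 118.74°. In radians, H_s = 2.0724.
H_s sin φ sin δ = 2.0724 × -0.7593 × -0.3811 = 0.5997.
cos φ cos δ sin H_s = 0.6508 × 0.9245 × 0.8768 = 0.5275.
Q̄ = (1360/π) × (0.5997 + 0.5275) = 432.90 × 1.1272 = 487.96 W/m².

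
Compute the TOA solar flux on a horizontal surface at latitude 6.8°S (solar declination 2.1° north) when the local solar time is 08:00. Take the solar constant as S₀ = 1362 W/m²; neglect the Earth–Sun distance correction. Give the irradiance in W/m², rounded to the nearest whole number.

670 W/m²

Hour angle H = 15° × (8 − 12) = -60.00°.
cos θ_z = sin φ sin δ + cos φ cos δ cos H = (-0.1184)(0.0366) + (0.9930)(0.9993)(0.5000) = 0.4918.
Top-of-atmosphere irradiance = S₀ cos θ_z = 1362 × 0.4918 = 669.83 W/m².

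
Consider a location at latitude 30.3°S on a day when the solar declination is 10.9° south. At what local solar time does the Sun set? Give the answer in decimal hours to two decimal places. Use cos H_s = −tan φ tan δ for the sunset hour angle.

The sunset hour angle satisfies cos H_s = −tan φ tan δ = -0.1125, giving H_s = 96.46°.
Sunset is at 12 + H_s/15 = 12 + 6.431 = 18.431 h local solar time.

18.43 h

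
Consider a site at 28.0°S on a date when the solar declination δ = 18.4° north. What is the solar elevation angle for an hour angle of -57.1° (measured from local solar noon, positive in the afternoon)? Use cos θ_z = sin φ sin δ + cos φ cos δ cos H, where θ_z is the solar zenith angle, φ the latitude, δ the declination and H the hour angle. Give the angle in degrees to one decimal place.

With φ = -28.0°, δ = 18.4°, H = -57.10°: sin φ sin δ = -0.1482, cos φ cos δ cos H = 0.4551, so cos θ_z = 0.3069.
θ_z = arccos(0.3069) = 72.13°, so the elevation is 90° − 72.13° = 17.87°.

17.9°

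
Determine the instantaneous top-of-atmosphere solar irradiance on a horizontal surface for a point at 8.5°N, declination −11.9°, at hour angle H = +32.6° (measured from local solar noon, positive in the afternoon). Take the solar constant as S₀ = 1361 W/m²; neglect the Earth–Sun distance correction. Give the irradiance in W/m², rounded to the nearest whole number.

1068 W/m²

With φ = 8.5°, δ = -11.9°, H = 32.60°: sin φ sin δ = -0.0305, cos φ cos δ cos H = 0.8153, so cos θ_z = 0.7848.
Top-of-atmosphere irradiance = S₀ cos θ_z = 1361 × 0.7848 = 1068.11 W/m².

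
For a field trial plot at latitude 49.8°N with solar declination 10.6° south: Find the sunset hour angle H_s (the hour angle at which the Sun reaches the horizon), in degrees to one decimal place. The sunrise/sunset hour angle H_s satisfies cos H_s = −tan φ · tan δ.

77.2°

−tan φ tan δ = −(1.1833)(-0.1871) = 0.2214; H_s = arccos(0.2214) = 77.21°.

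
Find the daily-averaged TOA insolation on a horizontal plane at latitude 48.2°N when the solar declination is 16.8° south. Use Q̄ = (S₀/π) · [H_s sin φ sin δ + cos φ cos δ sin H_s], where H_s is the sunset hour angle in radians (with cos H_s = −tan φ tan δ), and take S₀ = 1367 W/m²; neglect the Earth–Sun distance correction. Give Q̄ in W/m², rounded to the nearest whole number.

−tan φ tan δ = −(1.1184)(-0.3019) = 0.3376; H_s = arccos(0.3376) = 70.27°. In radians, H_s = 1.2264.
H_s sin φ sin δ = 1.2264 × 0.7455 × -0.2890 = -0.2642.
cos φ cos δ sin H_s = 0.6665 × 0.9573 × 0.9413 = 0.6006.
Q̄ = (1367/π) × (-0.2642 + 0.6006) = 435.13 × 0.3364 = 146.38 W/m².

146 W/m²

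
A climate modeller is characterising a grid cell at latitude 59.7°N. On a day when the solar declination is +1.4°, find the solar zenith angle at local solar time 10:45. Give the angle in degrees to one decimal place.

Hour angle H = 15° × (10.75 − 12) = -18.75°.
cos θ_z = sin(59.7°) sin(1.4°) + cos(59.7°) cos(1.4°) cos(-18.75°) = 0.0211 + 0.4776 = 0.4987.
θ_z = arccos(0.4987) = 60.09°.

60.1°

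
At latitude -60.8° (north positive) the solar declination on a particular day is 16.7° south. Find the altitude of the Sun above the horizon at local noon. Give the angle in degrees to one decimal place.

45.9°

At local solar noon the hour angle is zero, so the elevation is 90° − |φ − δ| = 90° − |-60.8° − (-16.7°)| = 90° − 44.1° = 45.9°.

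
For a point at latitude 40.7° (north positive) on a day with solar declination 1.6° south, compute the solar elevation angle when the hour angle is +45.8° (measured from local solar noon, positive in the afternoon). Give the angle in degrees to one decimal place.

30.7°

cos θ_z = sin φ sin δ + cos φ cos δ cos H = (0.6521)(-0.0279) + (0.7581)(0.9996)(0.6972) = 0.5101.
θ_z = arccos(0.5101) = 59.33°, so the elevation is 90° − 59.33° = 30.67°.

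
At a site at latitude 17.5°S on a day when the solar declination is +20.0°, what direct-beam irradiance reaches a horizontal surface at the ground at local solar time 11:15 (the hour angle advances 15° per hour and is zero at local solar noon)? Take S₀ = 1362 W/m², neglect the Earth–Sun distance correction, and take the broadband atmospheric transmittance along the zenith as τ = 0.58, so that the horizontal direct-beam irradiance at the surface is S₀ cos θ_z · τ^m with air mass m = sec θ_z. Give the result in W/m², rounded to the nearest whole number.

Hour angle H = 15° × (11.25 − 12) = -11.25°.
cos θ_z = sin(-17.5°) sin(20.0°) + cos(-17.5°) cos(20.0°) cos(-11.25°) = -0.1028 + 0.8790 = 0.7762.
Air mass m = 1/cos θ_z = 1/0.7762 = 1.288; τ^m = 0.58^1.288 = 0.4958.
Surface direct beam = 1362 × 0.7762 × 0.4958 = 524.15 W/m².

524 W/m²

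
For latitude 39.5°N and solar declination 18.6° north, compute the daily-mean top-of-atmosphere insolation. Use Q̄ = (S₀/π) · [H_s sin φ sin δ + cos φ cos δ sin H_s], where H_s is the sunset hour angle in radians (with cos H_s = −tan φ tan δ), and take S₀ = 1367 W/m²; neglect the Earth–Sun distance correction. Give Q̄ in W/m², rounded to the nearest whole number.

−tan φ tan δ = −(0.8243)(0.3365) = -0.2774; H_s = arccos(-0.2774) = 106.11°. In radians, H_s = 1.8520.
H_s sin φ sin δ = 1.8520 × 0.6361 × 0.3190 = 0.3758.
cos φ cos δ sin H_s = 0.7716 × 0.9478 × 0.9607 = 0.7026.
Q̄ = (1367/π) × (0.3758 + 0.7026) = 435.13 × 1.0784 = 469.24 W/m².

469 W/m²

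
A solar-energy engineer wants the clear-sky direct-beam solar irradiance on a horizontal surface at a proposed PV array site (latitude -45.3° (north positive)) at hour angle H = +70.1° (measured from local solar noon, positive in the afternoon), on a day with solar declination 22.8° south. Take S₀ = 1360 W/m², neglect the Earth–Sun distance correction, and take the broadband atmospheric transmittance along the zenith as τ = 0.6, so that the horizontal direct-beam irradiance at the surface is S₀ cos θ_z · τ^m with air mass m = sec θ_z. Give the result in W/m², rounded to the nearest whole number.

cos θ_z = sin φ sin δ + cos φ cos δ cos H = (-0.7108)(-0.3875) + (0.7034)(0.9219)(0.3404) = 0.4962.
Air mass m = 1/cos θ_z = 1/0.4962 = 2.015; τ^m = 0.6^2.015 = 0.3573.
Surface direct beam = 1360 × 0.4962 × 0.3573 = 241.12 W/m².

241 W/m²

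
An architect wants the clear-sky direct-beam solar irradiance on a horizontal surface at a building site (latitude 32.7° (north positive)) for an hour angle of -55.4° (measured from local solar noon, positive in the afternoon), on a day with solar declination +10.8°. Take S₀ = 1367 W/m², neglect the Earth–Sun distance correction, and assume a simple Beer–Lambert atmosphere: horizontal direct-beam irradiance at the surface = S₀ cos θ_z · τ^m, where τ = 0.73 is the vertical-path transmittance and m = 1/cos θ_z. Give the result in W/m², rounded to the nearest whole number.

449 W/m²

With φ = 32.7°, δ = 10.8°, H = -55.40°: sin φ sin δ = 0.1012, cos φ cos δ cos H = 0.4694, so cos θ_z = 0.5706.
Air mass m = 1/cos θ_z = 1/0.5706 = 1.753; τ^m = 0.73^1.753 = 0.5760.
Surface direct beam = 1367 × 0.5706 × 0.5760 = 449.29 W/m².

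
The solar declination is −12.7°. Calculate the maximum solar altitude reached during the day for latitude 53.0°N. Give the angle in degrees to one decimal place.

24.3°

At local solar noon the hour angle is zero, so the elevation is 90° − |φ − δ| = 90° − |53.0° − (-12.7°)| = 90° − 65.7° = 24.3°.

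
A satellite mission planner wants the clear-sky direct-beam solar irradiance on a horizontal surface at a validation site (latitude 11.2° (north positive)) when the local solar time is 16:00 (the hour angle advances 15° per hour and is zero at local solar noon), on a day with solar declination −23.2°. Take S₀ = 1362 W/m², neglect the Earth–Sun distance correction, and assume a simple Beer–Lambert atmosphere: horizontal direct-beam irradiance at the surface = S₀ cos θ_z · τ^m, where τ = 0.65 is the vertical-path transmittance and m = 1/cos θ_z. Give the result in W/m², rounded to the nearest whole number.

161 W/m²

Hour angle H = 15° × (16 − 12) = 60.00°.
cos θ_z = sin(11.2°) sin(-23.2°) + cos(11.2°) cos(-23.2°) cos(60.00°) = -0.0765 + 0.4508 = 0.3743.
Air mass m = 1/cos θ_z = 1/0.3743 = 2.672; τ^m = 0.65^2.672 = 0.3163.
Surface direct beam = 1362 × 0.3743 × 0.3163 = 161.25 W/m².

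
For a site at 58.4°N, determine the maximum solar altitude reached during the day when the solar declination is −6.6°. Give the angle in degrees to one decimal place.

25.0°

At local solar noon the hour angle is zero, so the elevation is 90° − |φ − δ| = 90° − |58.4° − (-6.6°)| = 90° − 65.0° = 25.0°.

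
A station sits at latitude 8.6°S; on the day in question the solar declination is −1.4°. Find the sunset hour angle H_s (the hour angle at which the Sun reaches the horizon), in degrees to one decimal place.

90.2°

The sunset hour angle satisfies cos H_s = −tan φ tan δ = -0.0037, giving H_s = 90.21°.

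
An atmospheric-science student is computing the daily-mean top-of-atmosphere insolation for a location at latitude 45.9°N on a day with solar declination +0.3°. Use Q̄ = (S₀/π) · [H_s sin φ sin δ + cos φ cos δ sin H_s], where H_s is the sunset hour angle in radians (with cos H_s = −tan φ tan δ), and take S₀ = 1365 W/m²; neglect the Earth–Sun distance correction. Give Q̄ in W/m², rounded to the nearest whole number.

The sunset hour angle satisfies cos H_s = −tan φ tan δ = -0.0054, giving H_s = 90.31°. In radians, H_s = 1.5762.
H_s sin φ sin δ = 1.5762 × 0.7181 × 0.0052 = 0.0059.
cos φ cos δ sin H_s = 0.6959 × 1.0000 × 1.0000 = 0.6959.
Q̄ = (1365/π) × (0.0059 + 0.6959) = 434.49 × 0.7018 = 304.93 W/m².

305 W/m²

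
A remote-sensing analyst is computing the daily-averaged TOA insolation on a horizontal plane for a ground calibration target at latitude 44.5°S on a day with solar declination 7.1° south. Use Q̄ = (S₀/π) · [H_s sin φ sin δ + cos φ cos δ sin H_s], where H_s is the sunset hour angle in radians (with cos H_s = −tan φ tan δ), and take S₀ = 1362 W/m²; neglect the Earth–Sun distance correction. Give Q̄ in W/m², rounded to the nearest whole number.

−tan φ tan δ = −(-0.9827)(-0.1246) = -0.1224; H_s = arccos(-0.1224) = 97.03°. In radians, H_s = 1.6935.
H_s sin φ sin δ = 1.6935 × -0.7009 × -0.1236 = 0.1467.
cos φ cos δ sin H_s = 0.7133 × 0.9923 × 0.9925 = 0.7025.
Q̄ = (1362/π) × (0.1467 + 0.7025) = 433.54 × 0.8492 = 368.16 W/m².

368 W/m²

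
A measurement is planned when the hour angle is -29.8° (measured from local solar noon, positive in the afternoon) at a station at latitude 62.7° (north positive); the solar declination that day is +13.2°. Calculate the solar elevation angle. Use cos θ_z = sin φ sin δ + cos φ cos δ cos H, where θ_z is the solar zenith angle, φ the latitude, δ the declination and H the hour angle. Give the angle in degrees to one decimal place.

With φ = 62.7°, δ = 13.2°, H = -29.80°: sin φ sin δ = 0.2029, cos φ cos δ cos H = 0.3875, so cos θ_z = 0.5904.
θ_z = arccos(0.5904) = 53.81°, so the elevation is 90° − 53.81° = 36.19°.

36.2°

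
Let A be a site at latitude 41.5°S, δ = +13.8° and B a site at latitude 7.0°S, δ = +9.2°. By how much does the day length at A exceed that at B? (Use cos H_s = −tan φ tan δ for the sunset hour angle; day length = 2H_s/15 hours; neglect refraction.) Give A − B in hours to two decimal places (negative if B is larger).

-1.52 h

A: H_s = arccos(−tan -41.5° · tan 13.8°) = 77.45°, so 2H_s/15 = 10.3267 h.
B: H_s = arccos(−tan -7.0° · tan 9.2°) = 88.86°, so 2H_s/15 = 11.8480 h.
A − B = 10.3267 − 11.8480 = -1.5213 h.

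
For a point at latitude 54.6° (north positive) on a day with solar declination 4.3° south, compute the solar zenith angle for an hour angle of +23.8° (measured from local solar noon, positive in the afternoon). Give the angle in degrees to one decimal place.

cos θ_z = sin φ sin δ + cos φ cos δ cos H = (0.8151)(-0.0750) + (0.5793)(0.9972)(0.9150) = 0.4674.
θ_z = arccos(0.4674) = 62.13°.

62.1°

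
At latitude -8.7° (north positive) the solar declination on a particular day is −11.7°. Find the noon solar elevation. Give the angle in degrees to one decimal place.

At local solar noon the hour angle is zero, so the elevation is 90° − |φ − δ| = 90° − |-8.7° − (-11.7°)| = 90° − 3.0° = 87.0°.

87.0°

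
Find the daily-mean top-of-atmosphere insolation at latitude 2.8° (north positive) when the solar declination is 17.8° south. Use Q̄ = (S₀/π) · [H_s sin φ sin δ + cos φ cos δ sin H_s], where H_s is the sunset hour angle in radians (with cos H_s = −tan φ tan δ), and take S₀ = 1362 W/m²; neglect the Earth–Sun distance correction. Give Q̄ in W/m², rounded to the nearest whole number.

−tan φ tan δ = −(0.0489)(-0.3211) = 0.0157; H_s = arccos(0.0157) = 89.10°. In radians, H_s = 1.5551.
H_s sin φ sin δ = 1.5551 × 0.0488 × -0.3057 = -0.0232.
cos φ cos δ sin H_s = 0.9988 × 0.9521 × 0.9999 = 0.9509.
Q̄ = (1362/π) × (-0.0232 + 0.9509) = 433.54 × 0.9277 = 402.20 W/m².

402 W/m²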